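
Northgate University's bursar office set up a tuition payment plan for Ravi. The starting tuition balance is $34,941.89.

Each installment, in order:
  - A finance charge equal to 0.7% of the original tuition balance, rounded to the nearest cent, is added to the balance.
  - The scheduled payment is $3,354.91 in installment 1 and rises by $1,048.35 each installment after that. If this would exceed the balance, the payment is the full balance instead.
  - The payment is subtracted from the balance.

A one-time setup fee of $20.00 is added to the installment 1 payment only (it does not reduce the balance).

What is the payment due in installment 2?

Installment 1: $34,941.89 +$244.59 interest = $35,186.48; pay $3,354.91 (+ $20.00 fee) → $31,831.57
Installment 2: $31,831.57 +$244.59 interest = $32,076.16; pay $4,403.26 → $27,672.90

$4,403.26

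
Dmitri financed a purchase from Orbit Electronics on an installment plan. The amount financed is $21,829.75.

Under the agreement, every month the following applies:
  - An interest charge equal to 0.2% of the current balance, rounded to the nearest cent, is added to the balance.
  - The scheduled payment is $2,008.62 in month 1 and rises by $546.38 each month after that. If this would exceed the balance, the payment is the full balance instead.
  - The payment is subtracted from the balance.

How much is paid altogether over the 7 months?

$22,014.25

Month 1: opening $21,829.75; interest $43.66 → $21,873.41; payment $2,008.62; balance $19,864.79
Month 2: opening $19,864.79; interest $39.73 → $19,904.52; payment $2,555.00; balance $17,349.52
Month 3: opening $17,349.52; interest $34.70 → $17,384.22; payment $3,101.38; balance $14,282.84
Month 4: opening $14,282.84; interest $28.57 → $14,311.41; payment $3,647.76; balance $10,663.65
Month 5: opening $10,663.65; interest $21.33 → $10,684.98; payment $4,194.14; balance $6,490.84
Month 6: opening $6,490.84; interest $12.98 → $6,503.82; payment $4,740.52; balance $1,763.30
Month 7: opening $1,763.30; interest $3.53 → $1,766.83; payment $1,766.83; balance $0.00
Total paid: $22,014.25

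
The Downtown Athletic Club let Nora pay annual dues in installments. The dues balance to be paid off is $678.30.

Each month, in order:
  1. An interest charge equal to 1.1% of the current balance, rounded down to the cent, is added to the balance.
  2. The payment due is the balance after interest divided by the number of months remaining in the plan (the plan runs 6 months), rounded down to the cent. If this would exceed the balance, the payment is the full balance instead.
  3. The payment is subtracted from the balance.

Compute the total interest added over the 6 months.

Month 1: opening $678.30; interest $7.46 → $685.76; payment $114.29; balance $571.47
Month 2: opening $571.47; interest $6.28 → $577.75; payment $115.55; balance $462.20
Month 3: opening $462.20; interest $5.08 → $467.28; payment $116.82; balance $350.46
Month 4: opening $350.46; interest $3.85 → $354.31; payment $118.10; balance $236.21
Month 5: opening $236.21; interest $2.59 → $238.80; payment $119.40; balance $119.40
Month 6: opening $119.40; interest $1.31 → $120.71; payment $120.71; balance $0.00
Total interest: $7.46 + $6.28 + $5.08 + $3.85 + $2.59 + $1.31 = $26.57

$26.57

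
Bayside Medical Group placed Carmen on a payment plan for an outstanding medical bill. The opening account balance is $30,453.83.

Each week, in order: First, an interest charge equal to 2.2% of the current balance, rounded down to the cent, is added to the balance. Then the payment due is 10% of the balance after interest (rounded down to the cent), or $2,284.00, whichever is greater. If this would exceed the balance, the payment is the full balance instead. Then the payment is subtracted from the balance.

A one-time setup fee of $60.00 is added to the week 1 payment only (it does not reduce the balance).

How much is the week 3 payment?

Week 1: $30,453.83 +$669.98 interest = $31,123.81; pay $3,112.38 (+ $60.00 fee) → $28,011.43
Week 2: $28,011.43 +$616.25 interest = $28,627.68; pay $2,862.76 → $25,764.92
Week 3: $25,764.92 +$566.82 interest = $26,331.74; pay $2,633.17 → $23,698.57

$2,633.17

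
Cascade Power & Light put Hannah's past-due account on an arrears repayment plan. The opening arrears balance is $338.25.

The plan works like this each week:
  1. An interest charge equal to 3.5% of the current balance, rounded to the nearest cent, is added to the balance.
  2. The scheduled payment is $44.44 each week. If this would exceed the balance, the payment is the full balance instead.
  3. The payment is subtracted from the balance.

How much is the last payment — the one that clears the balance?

# | Opening | Interest | Payment | End bal
1 | $338.25 | $11.84 | $44.44 | $305.65
2 | $305.65 | $10.70 | $44.44 | $271.91
3 | $271.91 | $9.52 | $44.44 | $236.99
4 | $236.99 | $8.29 | $44.44 | $200.84
5 | $200.84 | $7.03 | $44.44 | $163.43
6 | $163.43 | $5.72 | $44.44 | $124.71
7 | $124.71 | $4.36 | $44.44 | $84.63
8 | $84.63 | $2.96 | $44.44 | $43.15
9 | $43.15 | $1.51 | $44.44 | $0.22
10 | $0.22 | $0.01 | $0.23 | $0.00

$0.23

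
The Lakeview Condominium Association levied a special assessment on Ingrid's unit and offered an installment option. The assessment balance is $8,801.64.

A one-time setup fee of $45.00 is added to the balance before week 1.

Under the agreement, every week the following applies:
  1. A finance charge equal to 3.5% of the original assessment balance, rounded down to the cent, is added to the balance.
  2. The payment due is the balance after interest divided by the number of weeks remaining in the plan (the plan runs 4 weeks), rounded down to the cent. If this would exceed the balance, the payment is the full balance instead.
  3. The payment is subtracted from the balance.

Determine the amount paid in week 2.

$2,391.35

# | Opening | Interest | Payment | End bal
1 | $8,846.64 | $308.05 | $2,288.67 | $6,866.02
2 | $6,866.02 | $308.05 | $2,391.35 | $4,782.72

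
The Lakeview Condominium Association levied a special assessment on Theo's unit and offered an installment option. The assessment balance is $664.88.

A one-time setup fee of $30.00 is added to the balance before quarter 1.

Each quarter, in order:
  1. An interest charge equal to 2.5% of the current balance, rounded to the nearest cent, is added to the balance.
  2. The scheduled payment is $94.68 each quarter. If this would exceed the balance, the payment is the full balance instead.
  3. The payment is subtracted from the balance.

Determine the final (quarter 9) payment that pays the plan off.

# | Opening | Interest | Payment | End bal
1 | $694.88 | $17.37 | $94.68 | $617.57
2 | $617.57 | $15.44 | $94.68 | $538.33
3 | $538.33 | $13.46 | $94.68 | $457.11
4 | $457.11 | $11.43 | $94.68 | $373.86
5 | $373.86 | $9.35 | $94.68 | $288.53
6 | $288.53 | $7.21 | $94.68 | $201.06
7 | $201.06 | $5.03 | $94.68 | $111.41
8 | $111.41 | $2.79 | $94.68 | $19.52
9 | $19.52 | $0.49 | $20.01 | $0.00

$20.01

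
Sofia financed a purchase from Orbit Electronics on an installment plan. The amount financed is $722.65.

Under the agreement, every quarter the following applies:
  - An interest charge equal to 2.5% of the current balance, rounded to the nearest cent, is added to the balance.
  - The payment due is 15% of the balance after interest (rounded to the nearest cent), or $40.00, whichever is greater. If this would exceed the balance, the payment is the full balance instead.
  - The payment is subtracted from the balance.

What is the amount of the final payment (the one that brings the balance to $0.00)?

$23.29

Quarter 1: $722.65 +$18.07 interest = $740.72; pay $111.11 → $629.61
Quarter 2: $629.61 +$15.74 interest = $645.35; pay $96.80 → $548.55
Quarter 3: $548.55 +$13.71 interest = $562.26; pay $84.34 → $477.92
Quarter 4: $477.92 +$11.95 interest = $489.87; pay $73.48 → $416.39
Quarter 5: $416.39 +$10.41 interest = $426.80; pay $64.02 → $362.78
Quarter 6: $362.78 +$9.07 interest = $371.85; pay $55.78 → $316.07
Quarter 7: $316.07 +$7.90 interest = $323.97; pay $48.60 → $275.37
Quarter 8: $275.37 +$6.88 interest = $282.25; pay $42.34 → $239.91
Quarter 9: $239.91 +$6.00 interest = $245.91; pay $40.00 → $205.91
Quarter 10: $205.91 +$5.15 interest = $211.06; pay $40.00 → $171.06
Quarter 11: $171.06 +$4.28 interest = $175.34; pay $40.00 → $135.34
Quarter 12: $135.34 +$3.38 interest = $138.72; pay $40.00 → $98.72
Quarter 13: $98.72 +$2.47 interest = $101.19; pay $40.00 → $61.19
Quarter 14: $61.19 +$1.53 interest = $62.72; pay $40.00 → $22.72
Quarter 15: $22.72 +$0.57 interest = $23.29; pay $23.29 → $0.00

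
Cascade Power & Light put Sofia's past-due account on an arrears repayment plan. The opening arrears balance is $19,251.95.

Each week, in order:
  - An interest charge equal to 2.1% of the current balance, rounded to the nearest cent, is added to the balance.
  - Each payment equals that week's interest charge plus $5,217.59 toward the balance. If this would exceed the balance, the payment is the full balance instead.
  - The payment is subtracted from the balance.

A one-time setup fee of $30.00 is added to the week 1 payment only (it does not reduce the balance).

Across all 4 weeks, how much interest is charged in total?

# | Opening | Interest | Payment | Fee | End bal
1 | $19,251.95 | $404.29 | $5,621.88 | $30.00 | $14,034.36
2 | $14,034.36 | $294.72 | $5,512.31 | — | $8,816.77
3 | $8,816.77 | $185.15 | $5,402.74 | — | $3,599.18
4 | $3,599.18 | $75.58 | $3,674.76 | — | $0.00
Total interest: $404.29 + $294.72 + $185.15 + $75.58 = $959.74

$959.74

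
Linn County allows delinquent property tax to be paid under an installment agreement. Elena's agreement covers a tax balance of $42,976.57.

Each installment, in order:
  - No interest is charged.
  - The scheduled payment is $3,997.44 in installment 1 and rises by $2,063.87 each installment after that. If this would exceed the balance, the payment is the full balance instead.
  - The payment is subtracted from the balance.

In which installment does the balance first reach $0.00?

Installment 1: $42,976.57 − $3,997.44 → $38,979.13
Installment 2: $38,979.13 − $6,061.31 → $32,917.82
Installment 3: $32,917.82 − $8,125.18 → $24,792.64
Installment 4: $24,792.64 − $10,189.05 → $14,603.59
Installment 5: $14,603.59 − $12,252.92 → $2,350.67
Installment 6: $2,350.67 − $2,350.67 → $0.00
Balance reaches $0.00 in installment 6.

6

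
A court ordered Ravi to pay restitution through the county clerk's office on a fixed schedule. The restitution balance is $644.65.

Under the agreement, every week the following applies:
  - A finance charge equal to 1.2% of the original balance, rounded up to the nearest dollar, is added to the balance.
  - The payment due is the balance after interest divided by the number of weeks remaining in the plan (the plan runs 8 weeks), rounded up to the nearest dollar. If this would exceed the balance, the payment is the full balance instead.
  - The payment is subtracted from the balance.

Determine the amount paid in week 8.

$101.65

Week 1: opening $644.65; interest $8.00 → $652.65; payment $82.00; balance $570.65
Week 2: opening $570.65; interest $8.00 → $578.65; payment $83.00; balance $495.65
Week 3: opening $495.65; interest $8.00 → $503.65; payment $84.00; balance $419.65
Week 4: opening $419.65; interest $8.00 → $427.65; payment $86.00; balance $341.65
Week 5: opening $341.65; interest $8.00 → $349.65; payment $88.00; balance $261.65
Week 6: opening $261.65; interest $8.00 → $269.65; payment $90.00; balance $179.65
Week 7: opening $179.65; interest $8.00 → $187.65; payment $94.00; balance $93.65
Week 8: opening $93.65; interest $8.00 → $101.65; payment $101.65; balance $0.00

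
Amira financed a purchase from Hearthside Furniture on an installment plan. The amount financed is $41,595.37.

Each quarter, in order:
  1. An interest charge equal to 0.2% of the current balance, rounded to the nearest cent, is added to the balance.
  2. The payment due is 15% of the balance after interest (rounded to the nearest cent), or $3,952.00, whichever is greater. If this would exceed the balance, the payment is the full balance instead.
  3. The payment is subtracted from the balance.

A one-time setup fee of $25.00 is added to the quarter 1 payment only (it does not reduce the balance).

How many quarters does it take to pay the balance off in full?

Quarter 1: $41,595.37 +$83.19 interest = $41,678.56; pay $6,251.78 (+ $25.00 fee) → $35,426.78
Quarter 2: $35,426.78 +$70.85 interest = $35,497.63; pay $5,324.64 → $30,172.99
Quarter 3: $30,172.99 +$60.35 interest = $30,233.34; pay $4,535.00 → $25,698.34
Quarter 4: $25,698.34 +$51.40 interest = $25,749.74; pay $3,952.00 → $21,797.74
Quarter 5: $21,797.74 +$43.60 interest = $21,841.34; pay $3,952.00 → $17,889.34
Quarter 6: $17,889.34 +$35.78 interest = $17,925.12; pay $3,952.00 → $13,973.12
Quarter 7: $13,973.12 +$27.95 interest = $14,001.07; pay $3,952.00 → $10,049.07
Quarter 8: $10,049.07 +$20.10 interest = $10,069.17; pay $3,952.00 → $6,117.17
Quarter 9: $6,117.17 +$12.23 interest = $6,129.40; pay $3,952.00 → $2,177.40
Quarter 10: $2,177.40 +$4.35 interest = $2,181.75; pay $2,181.75 → $0.00
Balance reaches $0.00 in quarter 10.

10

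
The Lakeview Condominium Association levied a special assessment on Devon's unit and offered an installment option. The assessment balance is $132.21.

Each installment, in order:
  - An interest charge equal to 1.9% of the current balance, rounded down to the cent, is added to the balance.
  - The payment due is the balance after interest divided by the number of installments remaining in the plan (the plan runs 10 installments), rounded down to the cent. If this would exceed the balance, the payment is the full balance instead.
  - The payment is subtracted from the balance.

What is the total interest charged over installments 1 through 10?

Installment 1: $132.21 +$2.51 interest = $134.72; pay $13.47 → $121.25
Installment 2: $121.25 +$2.30 interest = $123.55; pay $13.72 → $109.83
Installment 3: $109.83 +$2.08 interest = $111.91; pay $13.98 → $97.93
Installment 4: $97.93 +$1.86 interest = $99.79; pay $14.25 → $85.54
Installment 5: $85.54 +$1.62 interest = $87.16; pay $14.52 → $72.64
Installment 6: $72.64 +$1.38 interest = $74.02; pay $14.80 → $59.22
Installment 7: $59.22 +$1.12 interest = $60.34; pay $15.08 → $45.26
Installment 8: $45.26 +$0.85 interest = $46.11; pay $15.37 → $30.74
Installment 9: $30.74 +$0.58 interest = $31.32; pay $15.66 → $15.66
Installment 10: $15.66 +$0.29 interest = $15.95; pay $15.95 → $0.00
Total interest: $2.51 + $2.30 + $2.08 + $1.86 + $1.62 + $1.38 + $1.12 + $0.85 + $0.58 + $0.29 = $14.59

$14.59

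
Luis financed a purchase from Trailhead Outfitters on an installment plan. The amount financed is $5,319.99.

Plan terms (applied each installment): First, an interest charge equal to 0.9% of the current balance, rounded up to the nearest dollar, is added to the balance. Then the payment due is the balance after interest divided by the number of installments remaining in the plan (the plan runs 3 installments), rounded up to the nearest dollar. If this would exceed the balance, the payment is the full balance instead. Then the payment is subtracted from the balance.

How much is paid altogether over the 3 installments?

$5,417.99

Installment 1: $5,319.99 +$48.00 interest = $5,367.99; pay $1,790.00 → $3,577.99
Installment 2: $3,577.99 +$33.00 interest = $3,610.99; pay $1,806.00 → $1,804.99
Installment 3: $1,804.99 +$17.00 interest = $1,821.99; pay $1,821.99 → $0.00
Total paid: $5,417.99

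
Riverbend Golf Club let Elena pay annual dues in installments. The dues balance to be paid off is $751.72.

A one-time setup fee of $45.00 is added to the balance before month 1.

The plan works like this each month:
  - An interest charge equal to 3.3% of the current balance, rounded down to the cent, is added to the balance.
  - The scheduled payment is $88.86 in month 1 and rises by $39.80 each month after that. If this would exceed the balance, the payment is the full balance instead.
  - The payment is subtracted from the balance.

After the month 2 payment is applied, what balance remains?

# | Opening | Interest | Payment | End bal
1 | $796.72 | $26.29 | $88.86 | $734.15
2 | $734.15 | $24.22 | $128.66 | $629.71

$629.71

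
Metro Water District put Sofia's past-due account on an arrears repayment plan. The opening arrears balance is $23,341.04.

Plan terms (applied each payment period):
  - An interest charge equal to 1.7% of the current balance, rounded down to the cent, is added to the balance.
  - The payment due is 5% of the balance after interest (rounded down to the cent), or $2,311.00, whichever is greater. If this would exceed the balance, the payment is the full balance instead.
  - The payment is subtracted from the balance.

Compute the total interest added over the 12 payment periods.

Payment period 1: opening $23,341.04; interest $396.79 → $23,737.83; payment $2,311.00; balance $21,426.83
Payment period 2: opening $21,426.83; interest $364.25 → $21,791.08; payment $2,311.00; balance $19,480.08
Payment period 3: opening $19,480.08; interest $331.16 → $19,811.24; payment $2,311.00; balance $17,500.24
Payment period 4: opening $17,500.24; interest $297.50 → $17,797.74; payment $2,311.00; balance $15,486.74
Payment period 5: opening $15,486.74; interest $263.27 → $15,750.01; payment $2,311.00; balance $13,439.01
Payment period 6: opening $13,439.01; interest $228.46 → $13,667.47; payment $2,311.00; balance $11,356.47
Payment period 7: opening $11,356.47; interest $193.05 → $11,549.52; payment $2,311.00; balance $9,238.52
Payment period 8: opening $9,238.52; interest $157.05 → $9,395.57; payment $2,311.00; balance $7,084.57
Payment period 9: opening $7,084.57; interest $120.43 → $7,205.00; payment $2,311.00; balance $4,894.00
Payment period 10: opening $4,894.00; interest $83.19 → $4,977.19; payment $2,311.00; balance $2,666.19
Payment period 11: opening $2,666.19; interest $45.32 → $2,711.51; payment $2,311.00; balance $400.51
Payment period 12: opening $400.51; interest $6.80 → $407.31; payment $407.31; balance $0.00
Total interest: $396.79 + $364.25 + $331.16 + $297.50 + $263.27 + $228.46 + $193.05 + $157.05 + $120.43 + $83.19 + $45.32 + $6.80 = $2,487.27

$2,487.27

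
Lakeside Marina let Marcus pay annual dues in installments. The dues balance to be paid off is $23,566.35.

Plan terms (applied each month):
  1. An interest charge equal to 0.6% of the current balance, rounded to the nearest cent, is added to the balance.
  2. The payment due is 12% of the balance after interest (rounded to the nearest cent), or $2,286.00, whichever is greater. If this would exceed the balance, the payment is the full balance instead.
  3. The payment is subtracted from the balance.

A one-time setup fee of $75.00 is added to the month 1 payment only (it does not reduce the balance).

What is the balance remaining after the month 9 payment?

# | Opening | Interest | Payment | Fee | End bal
1 | $23,566.35 | $141.40 | $2,844.93 | $75.00 | $20,862.82
2 | $20,862.82 | $125.18 | $2,518.56 | — | $18,469.44
3 | $18,469.44 | $110.82 | $2,286.00 | — | $16,294.26
4 | $16,294.26 | $97.77 | $2,286.00 | — | $14,106.03
5 | $14,106.03 | $84.64 | $2,286.00 | — | $11,904.67
6 | $11,904.67 | $71.43 | $2,286.00 | — | $9,690.10
7 | $9,690.10 | $58.14 | $2,286.00 | — | $7,462.24
8 | $7,462.24 | $44.77 | $2,286.00 | — | $5,221.01
9 | $5,221.01 | $31.33 | $2,286.00 | — | $2,966.34

$2,966.34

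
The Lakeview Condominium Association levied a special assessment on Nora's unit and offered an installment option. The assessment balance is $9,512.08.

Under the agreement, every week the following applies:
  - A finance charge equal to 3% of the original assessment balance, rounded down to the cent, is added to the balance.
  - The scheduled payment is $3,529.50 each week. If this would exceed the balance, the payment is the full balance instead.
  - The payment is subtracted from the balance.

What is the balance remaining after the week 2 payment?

$3,023.80

Week 1: opening $9,512.08; interest $285.36 → $9,797.44; payment $3,529.50; balance $6,267.94
Week 2: opening $6,267.94; interest $285.36 → $6,553.30; payment $3,529.50; balance $3,023.80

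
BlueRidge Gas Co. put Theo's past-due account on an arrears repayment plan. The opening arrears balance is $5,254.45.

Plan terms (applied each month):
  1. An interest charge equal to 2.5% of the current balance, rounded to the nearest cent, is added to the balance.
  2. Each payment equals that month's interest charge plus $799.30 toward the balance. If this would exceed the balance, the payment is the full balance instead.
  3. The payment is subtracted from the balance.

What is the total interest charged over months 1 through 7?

$499.90

Month 1: opening $5,254.45; interest $131.36 → $5,385.81; payment $930.66; balance $4,455.15
Month 2: opening $4,455.15; interest $111.38 → $4,566.53; payment $910.68; balance $3,655.85
Month 3: opening $3,655.85; interest $91.40 → $3,747.25; payment $890.70; balance $2,856.55
Month 4: opening $2,856.55; interest $71.41 → $2,927.96; payment $870.71; balance $2,057.25
Month 5: opening $2,057.25; interest $51.43 → $2,108.68; payment $850.73; balance $1,257.95
Month 6: opening $1,257.95; interest $31.45 → $1,289.40; payment $830.75; balance $458.65
Month 7: opening $458.65; interest $11.47 → $470.12; payment $470.12; balance $0.00
Total interest: $131.36 + $111.38 + $91.40 + $71.41 + $51.43 + $31.45 + $11.47 = $499.90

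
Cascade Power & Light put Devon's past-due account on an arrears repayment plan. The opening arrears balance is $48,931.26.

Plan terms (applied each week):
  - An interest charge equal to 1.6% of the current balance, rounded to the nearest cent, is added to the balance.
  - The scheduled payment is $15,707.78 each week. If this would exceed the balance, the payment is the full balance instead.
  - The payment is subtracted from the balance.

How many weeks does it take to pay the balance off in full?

Week 1: $48,931.26 +$782.90 interest = $49,714.16; pay $15,707.78 → $34,006.38
Week 2: $34,006.38 +$544.10 interest = $34,550.48; pay $15,707.78 → $18,842.70
Week 3: $18,842.70 +$301.48 interest = $19,144.18; pay $15,707.78 → $3,436.40
Week 4: $3,436.40 +$54.98 interest = $3,491.38; pay $3,491.38 → $0.00
Balance reaches $0.00 in week 4.

4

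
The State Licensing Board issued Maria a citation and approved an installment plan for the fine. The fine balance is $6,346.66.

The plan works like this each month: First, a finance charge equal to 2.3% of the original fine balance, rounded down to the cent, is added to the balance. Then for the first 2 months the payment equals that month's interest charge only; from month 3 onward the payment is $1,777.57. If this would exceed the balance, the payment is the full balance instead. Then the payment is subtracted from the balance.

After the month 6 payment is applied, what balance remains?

$0.00

Month 1: $6,346.66 +$145.97 interest = $6,492.63; pay $145.97 → $6,346.66
Month 2: $6,346.66 +$145.97 interest = $6,492.63; pay $145.97 → $6,346.66
Month 3: $6,346.66 +$145.97 interest = $6,492.63; pay $1,777.57 → $4,715.06
Month 4: $4,715.06 +$145.97 interest = $4,861.03; pay $1,777.57 → $3,083.46
Month 5: $3,083.46 +$145.97 interest = $3,229.43; pay $1,777.57 → $1,451.86
Month 6: $1,451.86 +$145.97 interest = $1,597.83; pay $1,597.83 → $0.00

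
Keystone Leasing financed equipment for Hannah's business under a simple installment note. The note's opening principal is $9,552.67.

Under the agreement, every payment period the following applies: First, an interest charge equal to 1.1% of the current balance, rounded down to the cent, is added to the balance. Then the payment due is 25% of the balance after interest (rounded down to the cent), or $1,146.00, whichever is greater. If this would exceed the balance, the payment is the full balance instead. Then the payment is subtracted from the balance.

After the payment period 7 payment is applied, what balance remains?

Payment period 1: opening $9,552.67; interest $105.07 → $9,657.74; payment $2,414.43; balance $7,243.31
Payment period 2: opening $7,243.31; interest $79.67 → $7,322.98; payment $1,830.74; balance $5,492.24
Payment period 3: opening $5,492.24; interest $60.41 → $5,552.65; payment $1,388.16; balance $4,164.49
Payment period 4: opening $4,164.49; interest $45.80 → $4,210.29; payment $1,146.00; balance $3,064.29
Payment period 5: opening $3,064.29; interest $33.70 → $3,097.99; payment $1,146.00; balance $1,951.99
Payment period 6: opening $1,951.99; interest $21.47 → $1,973.46; payment $1,146.00; balance $827.46
Payment period 7: opening $827.46; interest $9.10 → $836.56; payment $836.56; balance $0.00

$0.00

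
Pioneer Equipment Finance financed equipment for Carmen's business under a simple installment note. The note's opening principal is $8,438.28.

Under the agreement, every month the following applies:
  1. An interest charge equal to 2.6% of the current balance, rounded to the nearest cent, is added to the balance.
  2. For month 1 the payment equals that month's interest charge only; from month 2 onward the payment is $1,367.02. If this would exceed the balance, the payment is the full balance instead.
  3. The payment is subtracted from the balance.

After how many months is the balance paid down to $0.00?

Month 1: $8,438.28 +$219.40 interest = $8,657.68; pay $219.40 → $8,438.28
Month 2: $8,438.28 +$219.40 interest = $8,657.68; pay $1,367.02 → $7,290.66
Month 3: $7,290.66 +$189.56 interest = $7,480.22; pay $1,367.02 → $6,113.20
Month 4: $6,113.20 +$158.94 interest = $6,272.14; pay $1,367.02 → $4,905.12
Month 5: $4,905.12 +$127.53 interest = $5,032.65; pay $1,367.02 → $3,665.63
Month 6: $3,665.63 +$95.31 interest = $3,760.94; pay $1,367.02 → $2,393.92
Month 7: $2,393.92 +$62.24 interest = $2,456.16; pay $1,367.02 → $1,089.14
Month 8: $1,089.14 +$28.32 interest = $1,117.46; pay $1,117.46 → $0.00
Balance reaches $0.00 in month 8.

8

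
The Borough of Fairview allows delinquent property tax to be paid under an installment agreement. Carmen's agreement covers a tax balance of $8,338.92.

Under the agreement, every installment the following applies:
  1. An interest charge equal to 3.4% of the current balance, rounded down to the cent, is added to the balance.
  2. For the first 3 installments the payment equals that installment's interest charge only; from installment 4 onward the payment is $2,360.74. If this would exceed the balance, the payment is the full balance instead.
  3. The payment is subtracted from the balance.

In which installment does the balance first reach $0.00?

7

Installment 1: $8,338.92 +$283.52 interest = $8,622.44; pay $283.52 → $8,338.92
Installment 2: $8,338.92 +$283.52 interest = $8,622.44; pay $283.52 → $8,338.92
Installment 3: $8,338.92 +$283.52 interest = $8,622.44; pay $283.52 → $8,338.92
Installment 4: $8,338.92 +$283.52 interest = $8,622.44; pay $2,360.74 → $6,261.70
Installment 5: $6,261.70 +$212.89 interest = $6,474.59; pay $2,360.74 → $4,113.85
Installment 6: $4,113.85 +$139.87 interest = $4,253.72; pay $2,360.74 → $1,892.98
Installment 7: $1,892.98 +$64.36 interest = $1,957.34; pay $1,957.34 → $0.00
Balance reaches $0.00 in installment 7.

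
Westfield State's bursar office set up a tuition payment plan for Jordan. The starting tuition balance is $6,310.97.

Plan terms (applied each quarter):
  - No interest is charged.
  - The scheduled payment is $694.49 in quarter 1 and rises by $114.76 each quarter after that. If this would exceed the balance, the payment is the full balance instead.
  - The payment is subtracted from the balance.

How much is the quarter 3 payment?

Quarter 1: opening $6,310.97; payment $694.49; balance $5,616.48
Quarter 2: opening $5,616.48; payment $809.25; balance $4,807.23
Quarter 3: opening $4,807.23; payment $924.01; balance $3,883.22

$924.01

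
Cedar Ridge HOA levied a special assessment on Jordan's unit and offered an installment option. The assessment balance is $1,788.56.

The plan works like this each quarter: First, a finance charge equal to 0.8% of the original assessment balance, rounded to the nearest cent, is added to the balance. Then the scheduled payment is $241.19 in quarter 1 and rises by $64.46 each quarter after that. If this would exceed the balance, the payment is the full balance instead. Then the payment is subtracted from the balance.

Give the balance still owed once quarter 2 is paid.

$1,270.34

Quarter 1: opening $1,788.56; interest $14.31 → $1,802.87; payment $241.19; balance $1,561.68
Quarter 2: opening $1,561.68; interest $14.31 → $1,575.99; payment $305.65; balance $1,270.34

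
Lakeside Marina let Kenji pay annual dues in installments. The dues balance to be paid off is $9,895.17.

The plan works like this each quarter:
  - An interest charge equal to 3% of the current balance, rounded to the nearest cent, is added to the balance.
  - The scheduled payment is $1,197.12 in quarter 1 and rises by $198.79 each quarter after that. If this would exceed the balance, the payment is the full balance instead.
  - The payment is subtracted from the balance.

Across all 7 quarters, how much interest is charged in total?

# | Opening | Interest | Payment | End bal
1 | $9,895.17 | $296.86 | $1,197.12 | $8,994.91
2 | $8,994.91 | $269.85 | $1,395.91 | $7,868.85
3 | $7,868.85 | $236.07 | $1,594.70 | $6,510.22
4 | $6,510.22 | $195.31 | $1,793.49 | $4,912.04
5 | $4,912.04 | $147.36 | $1,992.28 | $3,067.12
6 | $3,067.12 | $92.01 | $2,191.07 | $968.06
7 | $968.06 | $29.04 | $997.10 | $0.00
Total interest: $296.86 + $269.85 + $236.07 + $195.31 + $147.36 + $92.01 + $29.04 = $1,266.50

$1,266.50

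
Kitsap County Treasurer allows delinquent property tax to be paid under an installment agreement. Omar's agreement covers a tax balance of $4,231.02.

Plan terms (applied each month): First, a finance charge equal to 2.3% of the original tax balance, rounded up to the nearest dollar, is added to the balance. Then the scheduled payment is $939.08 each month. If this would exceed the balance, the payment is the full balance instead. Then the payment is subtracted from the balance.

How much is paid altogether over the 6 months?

$4,819.02

Month 1: $4,231.02 +$98.00 interest = $4,329.02; pay $939.08 → $3,389.94
Month 2: $3,389.94 +$98.00 interest = $3,487.94; pay $939.08 → $2,548.86
Month 3: $2,548.86 +$98.00 interest = $2,646.86; pay $939.08 → $1,707.78
Month 4: $1,707.78 +$98.00 interest = $1,805.78; pay $939.08 → $866.70
Month 5: $866.70 +$98.00 interest = $964.70; pay $939.08 → $25.62
Month 6: $25.62 +$98.00 interest = $123.62; pay $123.62 → $0.00
Total paid: $4,819.02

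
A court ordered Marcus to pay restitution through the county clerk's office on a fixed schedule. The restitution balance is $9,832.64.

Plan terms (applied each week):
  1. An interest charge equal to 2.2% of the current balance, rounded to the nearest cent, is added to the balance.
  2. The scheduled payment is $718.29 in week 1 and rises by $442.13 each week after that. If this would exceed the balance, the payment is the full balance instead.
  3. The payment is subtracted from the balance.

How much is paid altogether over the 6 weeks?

$10,762.18

# | Opening | Interest | Payment | End bal
1 | $9,832.64 | $216.32 | $718.29 | $9,330.67
2 | $9,330.67 | $205.27 | $1,160.42 | $8,375.52
3 | $8,375.52 | $184.26 | $1,602.55 | $6,957.23
4 | $6,957.23 | $153.06 | $2,044.68 | $5,065.61
5 | $5,065.61 | $111.44 | $2,486.81 | $2,690.24
6 | $2,690.24 | $59.19 | $2,749.43 | $0.00
Total paid: $10,762.18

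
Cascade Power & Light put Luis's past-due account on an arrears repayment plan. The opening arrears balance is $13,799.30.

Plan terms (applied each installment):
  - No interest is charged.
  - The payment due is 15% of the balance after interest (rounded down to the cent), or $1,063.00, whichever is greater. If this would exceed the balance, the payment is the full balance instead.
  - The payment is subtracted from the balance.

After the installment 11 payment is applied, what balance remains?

# | Opening | Payment | End bal
1 | $13,799.30 | $2,069.89 | $11,729.41
2 | $11,729.41 | $1,759.41 | $9,970.00
3 | $9,970.00 | $1,495.50 | $8,474.50
4 | $8,474.50 | $1,271.17 | $7,203.33
5 | $7,203.33 | $1,080.49 | $6,122.84
6 | $6,122.84 | $1,063.00 | $5,059.84
7 | $5,059.84 | $1,063.00 | $3,996.84
8 | $3,996.84 | $1,063.00 | $2,933.84
9 | $2,933.84 | $1,063.00 | $1,870.84
10 | $1,870.84 | $1,063.00 | $807.84
11 | $807.84 | $807.84 | $0.00

$0.00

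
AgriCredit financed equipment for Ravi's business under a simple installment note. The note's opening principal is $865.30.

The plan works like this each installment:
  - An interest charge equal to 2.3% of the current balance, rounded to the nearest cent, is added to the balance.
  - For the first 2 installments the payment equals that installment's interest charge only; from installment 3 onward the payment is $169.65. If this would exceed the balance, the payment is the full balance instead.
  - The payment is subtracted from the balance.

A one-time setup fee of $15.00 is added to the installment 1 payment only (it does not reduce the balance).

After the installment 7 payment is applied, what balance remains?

Installment 1: opening $865.30; interest $19.90 → $885.20; payment $19.90 (+ $15.00 fee); balance $865.30
Installment 2: opening $865.30; interest $19.90 → $885.20; payment $19.90; balance $865.30
Installment 3: opening $865.30; interest $19.90 → $885.20; payment $169.65; balance $715.55
Installment 4: opening $715.55; interest $16.46 → $732.01; payment $169.65; balance $562.36
Installment 5: opening $562.36; interest $12.93 → $575.29; payment $169.65; balance $405.64
Installment 6: opening $405.64; interest $9.33 → $414.97; payment $169.65; balance $245.32
Installment 7: opening $245.32; interest $5.64 → $250.96; payment $169.65; balance $81.31

$81.31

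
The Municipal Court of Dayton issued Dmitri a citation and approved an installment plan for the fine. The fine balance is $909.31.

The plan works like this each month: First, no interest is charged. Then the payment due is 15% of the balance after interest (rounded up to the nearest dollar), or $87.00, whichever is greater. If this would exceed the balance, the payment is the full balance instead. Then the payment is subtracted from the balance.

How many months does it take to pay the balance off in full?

# | Opening | Payment | End bal
1 | $909.31 | $137.00 | $772.31
2 | $772.31 | $116.00 | $656.31
3 | $656.31 | $99.00 | $557.31
4 | $557.31 | $87.00 | $470.31
5 | $470.31 | $87.00 | $383.31
6 | $383.31 | $87.00 | $296.31
7 | $296.31 | $87.00 | $209.31
8 | $209.31 | $87.00 | $122.31
9 | $122.31 | $87.00 | $35.31
10 | $35.31 | $35.31 | $0.00
Balance reaches $0.00 in month 10.

10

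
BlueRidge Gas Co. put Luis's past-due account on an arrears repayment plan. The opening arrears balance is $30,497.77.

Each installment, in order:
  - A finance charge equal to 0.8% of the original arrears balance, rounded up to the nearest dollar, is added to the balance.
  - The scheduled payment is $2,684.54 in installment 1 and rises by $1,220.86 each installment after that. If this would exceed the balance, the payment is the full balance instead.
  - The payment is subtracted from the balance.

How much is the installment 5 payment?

$7,567.98

Installment 1: opening $30,497.77; interest $244.00 → $30,741.77; payment $2,684.54; balance $28,057.23
Installment 2: opening $28,057.23; interest $244.00 → $28,301.23; payment $3,905.40; balance $24,395.83
Installment 3: opening $24,395.83; interest $244.00 → $24,639.83; payment $5,126.26; balance $19,513.57
Installment 4: opening $19,513.57; interest $244.00 → $19,757.57; payment $6,347.12; balance $13,410.45
Installment 5: opening $13,410.45; interest $244.00 → $13,654.45; payment $7,567.98; balance $6,086.47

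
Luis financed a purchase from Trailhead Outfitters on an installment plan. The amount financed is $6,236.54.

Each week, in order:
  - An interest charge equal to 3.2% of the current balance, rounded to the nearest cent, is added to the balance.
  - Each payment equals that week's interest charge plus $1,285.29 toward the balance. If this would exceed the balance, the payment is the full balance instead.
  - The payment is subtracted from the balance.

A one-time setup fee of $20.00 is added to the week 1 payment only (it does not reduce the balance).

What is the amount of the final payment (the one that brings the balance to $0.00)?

Week 1: opening $6,236.54; interest $199.57 → $6,436.11; payment $1,484.86 (+ $20.00 fee); balance $4,951.25
Week 2: opening $4,951.25; interest $158.44 → $5,109.69; payment $1,443.73; balance $3,665.96
Week 3: opening $3,665.96; interest $117.31 → $3,783.27; payment $1,402.60; balance $2,380.67
Week 4: opening $2,380.67; interest $76.18 → $2,456.85; payment $1,361.47; balance $1,095.38
Week 5: opening $1,095.38; interest $35.05 → $1,130.43; payment $1,130.43; balance $0.00

$1,130.43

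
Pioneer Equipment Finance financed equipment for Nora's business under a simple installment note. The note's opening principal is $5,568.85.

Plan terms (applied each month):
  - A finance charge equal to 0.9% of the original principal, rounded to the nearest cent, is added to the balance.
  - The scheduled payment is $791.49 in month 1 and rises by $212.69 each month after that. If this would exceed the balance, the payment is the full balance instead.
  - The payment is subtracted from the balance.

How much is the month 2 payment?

$1,004.18

Month 1: opening $5,568.85; interest $50.12 → $5,618.97; payment $791.49; balance $4,827.48
Month 2: opening $4,827.48; interest $50.12 → $4,877.60; payment $1,004.18; balance $3,873.42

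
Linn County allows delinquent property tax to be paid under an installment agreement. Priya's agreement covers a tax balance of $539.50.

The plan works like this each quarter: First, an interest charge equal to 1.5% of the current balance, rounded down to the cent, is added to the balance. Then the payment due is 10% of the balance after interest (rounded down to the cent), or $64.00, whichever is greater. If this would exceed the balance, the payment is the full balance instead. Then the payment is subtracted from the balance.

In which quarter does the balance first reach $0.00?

10

Quarter 1: $539.50 +$8.09 interest = $547.59; pay $64.00 → $483.59
Quarter 2: $483.59 +$7.25 interest = $490.84; pay $64.00 → $426.84
Quarter 3: $426.84 +$6.40 interest = $433.24; pay $64.00 → $369.24
Quarter 4: $369.24 +$5.53 interest = $374.77; pay $64.00 → $310.77
Quarter 5: $310.77 +$4.66 interest = $315.43; pay $64.00 → $251.43
Quarter 6: $251.43 +$3.77 interest = $255.20; pay $64.00 → $191.20
Quarter 7: $191.20 +$2.86 interest = $194.06; pay $64.00 → $130.06
Quarter 8: $130.06 +$1.95 interest = $132.01; pay $64.00 → $68.01
Quarter 9: $68.01 +$1.02 interest = $69.03; pay $64.00 → $5.03
Quarter 10: $5.03 +$0.07 interest = $5.10; pay $5.10 → $0.00
Balance reaches $0.00 in quarter 10.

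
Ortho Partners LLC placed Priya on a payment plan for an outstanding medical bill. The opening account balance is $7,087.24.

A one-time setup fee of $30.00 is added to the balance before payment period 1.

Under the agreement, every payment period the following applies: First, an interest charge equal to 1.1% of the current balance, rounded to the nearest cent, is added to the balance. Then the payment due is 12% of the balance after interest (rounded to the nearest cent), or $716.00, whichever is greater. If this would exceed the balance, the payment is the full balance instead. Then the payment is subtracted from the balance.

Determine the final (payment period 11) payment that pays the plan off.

$197.48

Payment period 1: opening $7,117.24; interest $78.29 → $7,195.53; payment $863.46; balance $6,332.07
Payment period 2: opening $6,332.07; interest $69.65 → $6,401.72; payment $768.21; balance $5,633.51
Payment period 3: opening $5,633.51; interest $61.97 → $5,695.48; payment $716.00; balance $4,979.48
Payment period 4: opening $4,979.48; interest $54.77 → $5,034.25; payment $716.00; balance $4,318.25
Payment period 5: opening $4,318.25; interest $47.50 → $4,365.75; payment $716.00; balance $3,649.75
Payment period 6: opening $3,649.75; interest $40.15 → $3,689.90; payment $716.00; balance $2,973.90
Payment period 7: opening $2,973.90; interest $32.71 → $3,006.61; payment $716.00; balance $2,290.61
Payment period 8: opening $2,290.61; interest $25.20 → $2,315.81; payment $716.00; balance $1,599.81
Payment period 9: opening $1,599.81; interest $17.60 → $1,617.41; payment $716.00; balance $901.41
Payment period 10: opening $901.41; interest $9.92 → $911.33; payment $716.00; balance $195.33
Payment period 11: opening $195.33; interest $2.15 → $197.48; payment $197.48; balance $0.00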